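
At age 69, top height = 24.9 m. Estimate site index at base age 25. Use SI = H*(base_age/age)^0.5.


Formula: SI = H_dom * (base_age / age)^0.5
Age ratio = 25 / 69 = 0.36232
sqrt(age_ratio) = 0.60193
SI = 24.9 * 0.60193 = 15.0 m

15.0


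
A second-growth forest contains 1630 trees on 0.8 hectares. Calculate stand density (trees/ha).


Formula: Stand Density = N_trees / Area_ha
Density = 1630 trees / 0.8 ha
Density = 2038 trees/ha

2038


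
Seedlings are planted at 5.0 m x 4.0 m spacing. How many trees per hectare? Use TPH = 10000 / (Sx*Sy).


Formula: TPH = 10000 m^2/ha / (spacing_x * spacing_y)
Area per tree = 5.0 m * 4.0 m = 20.0 m^2
TPH = 10000 / 20.0 = 500 trees/ha

500


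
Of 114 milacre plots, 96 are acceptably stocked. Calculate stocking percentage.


Formula: Stocking % = stocked plots / total plots * 100
Stocking = 96 / 114 * 100
Stocking = 0.8421 * 100 = 84.2%

84.2


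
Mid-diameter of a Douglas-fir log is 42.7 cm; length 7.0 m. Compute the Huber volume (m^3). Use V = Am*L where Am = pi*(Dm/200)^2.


Huber: V = Am * L,  Am = pi*(Dm/200)^2
Am = pi*(42.7/200)^2 = 0.143201 m^2
V = 0.143201*7.0 = 1.0024 m^3

1.0024


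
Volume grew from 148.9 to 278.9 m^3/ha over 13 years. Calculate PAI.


Formula: PAI = (V_T2 - V_T1) / (T2 - T1)
Volume increment = 278.9 - 148.9 = 130.0 m^3/ha
PAI = 130.0 / 13 = 10.0 m^3/ha/year

10.0


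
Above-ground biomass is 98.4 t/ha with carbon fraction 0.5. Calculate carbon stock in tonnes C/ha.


Formula: Carbon Stock = Biomass * Carbon Fraction
C = 98.4 t/ha * 0.5
C = 49.2 t C/ha

49.2


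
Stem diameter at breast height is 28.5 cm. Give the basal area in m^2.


Formula: BA = pi * (DBH/2)^2 / 10000  (cm^2 to m^2)
Radius = DBH/2 = 28.5/2 = 14.25 cm
BA = pi * 14.25^2 / 10000
   = 637.9397 cm^2 / 10000
   = 0.0638 m^2

0.0638


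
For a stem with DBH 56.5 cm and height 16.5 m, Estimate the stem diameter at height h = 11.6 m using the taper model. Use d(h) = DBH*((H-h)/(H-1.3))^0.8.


Taper: d(h) = DBH * ((H - h) / (H - 1.3))^0.8
Numerator = H - h = 16.5 - 11.6 = 4.9 m
Denominator = H - 1.3 = 16.5 - 1.3 = 15.2 m
Ratio = 4.9 / 15.2 = 0.32237
d = 56.5 * 0.32237^0.8 = 22.8 cm

22.8


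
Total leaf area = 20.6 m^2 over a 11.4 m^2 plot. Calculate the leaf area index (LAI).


Formula: LAI = total leaf area / ground area  (dimensionless)
LAI = 20.6 m^2 / 11.4 m^2
LAI = 1.81

1.81


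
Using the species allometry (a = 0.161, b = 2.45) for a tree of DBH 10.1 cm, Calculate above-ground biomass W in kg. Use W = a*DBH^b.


Formula: W = a * DBH^b  (allometric power law)
DBH^b = 10.1^2.45 = 288.7935
W = 0.161 * 288.7935 = 46.5 kg

46.5


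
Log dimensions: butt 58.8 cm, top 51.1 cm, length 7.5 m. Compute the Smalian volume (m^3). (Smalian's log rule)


Smalian: V = (A1 + A2)/2 * L,  A = pi*(D/200)^2
A1 = pi*(58.8/200)^2 = 0.271547 m^2
A2 = pi*(51.1/200)^2 = 0.205084 m^2
V = (0.271547+0.205084)/2*7.5 = 1.7874 m^3

1.7874


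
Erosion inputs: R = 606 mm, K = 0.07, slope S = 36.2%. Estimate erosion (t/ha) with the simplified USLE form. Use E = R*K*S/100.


Formula: E = R * K * S / 100  (simplified USLE)
R * K = 606 * 0.07 = 42.42
E = 42.42 * 36.2 / 100 = 15.36 t/ha

15.36


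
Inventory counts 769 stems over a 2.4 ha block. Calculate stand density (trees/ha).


Formula: Stand Density = N_trees / Area_ha
Density = 769 trees / 2.4 ha
Density = 320 trees/ha

320


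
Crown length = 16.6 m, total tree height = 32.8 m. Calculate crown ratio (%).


Formula: Crown Ratio = (Crown Length / Total Height) * 100
CR = (16.6 m / 32.8 m) * 100
CR = 0.5061 * 100 = 50.6%

50.6


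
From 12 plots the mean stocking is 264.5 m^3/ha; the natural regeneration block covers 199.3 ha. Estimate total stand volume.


Formula: Total Volume = Mean Volume per ha * Total Area
Total Volume = 264.5 m^3/ha * 199.3 ha
Total Volume = 52715 m^3

52715


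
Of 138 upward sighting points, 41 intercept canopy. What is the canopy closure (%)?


Formula: Canopy closure = covered points / total points * 100
Closure = 41 / 138 * 100
Closure = 0.2971 * 100 = 29.7%

29.7


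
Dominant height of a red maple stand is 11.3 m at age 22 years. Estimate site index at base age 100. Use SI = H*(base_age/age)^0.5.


Formula: SI = H_dom * (base_age / age)^0.5
Age ratio = 100 / 22 = 4.54545
sqrt(age_ratio) = 2.13201
SI = 11.3 * 2.13201 = 24.1 m

24.1


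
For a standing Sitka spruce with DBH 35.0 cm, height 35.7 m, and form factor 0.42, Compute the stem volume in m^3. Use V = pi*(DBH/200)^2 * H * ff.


Formula: V = pi * (DBH/200)^2 * H * ff
Radius = DBH/200 = 35.0/200 = 0.175 m
Radius^2 = 0.175^2 = 0.030625 m^2
V = pi * 0.030625 * 35.7 * 0.42
V = 1.443 m^3

1.443


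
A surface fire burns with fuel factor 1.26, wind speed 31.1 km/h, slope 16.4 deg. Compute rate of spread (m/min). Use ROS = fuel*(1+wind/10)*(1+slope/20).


Formula: ROS = fuel * (1 + wind/10) * (1 + slope/20)
Wind factor = 1 + 31.1/10 = 4.11
Slope factor = 1 + 16.4/20 = 1.82
ROS = 1.26 * 4.11 * 1.82 = 9.43 m/min

9.43


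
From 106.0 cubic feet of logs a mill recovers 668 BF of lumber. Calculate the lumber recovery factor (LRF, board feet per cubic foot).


Formula: LRF = Lumber Output (BF) / Log Input (ft^3)
LRF = 668 BF / 106.0 ft^3
LRF = 6.3 BF/ft^3

6.3


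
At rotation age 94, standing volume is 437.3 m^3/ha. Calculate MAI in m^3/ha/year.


Formula: MAI = Total Volume / Stand Age
MAI = 437.3 m^3/ha / 94 years
MAI = 4.65 m^3/ha/year

4.65


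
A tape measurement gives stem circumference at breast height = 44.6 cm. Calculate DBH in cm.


Formula: DBH = C / pi
DBH = 44.6 / pi
pi = 3.14159...
DBH = 14.2 cm

14.2


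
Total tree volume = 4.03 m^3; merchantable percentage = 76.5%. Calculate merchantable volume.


Formula: MV = V_total * (merchantable_pct / 100)
Merchantable fraction = 76.5% / 100 = 0.765
MV = 4.03 m^3 * 0.765 = 3.083 m^3

3.083


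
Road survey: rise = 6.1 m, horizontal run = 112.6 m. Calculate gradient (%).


Formula: Gradient = rise / run * 100
Gradient = 6.1 / 112.6 * 100 = 5.4%

5.4


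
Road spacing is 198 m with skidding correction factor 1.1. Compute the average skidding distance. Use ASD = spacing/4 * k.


Formula: ASD = (spacing / 4) * correction
Uncorrected distance = spacing / 4 = 198 / 4 = 49.5 m
ASD = 49.5 * 1.1 = 54 m

54


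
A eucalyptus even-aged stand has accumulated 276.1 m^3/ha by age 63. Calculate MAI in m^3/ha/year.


Formula: MAI = Total Volume / Stand Age
MAI = 276.1 m^3/ha / 63 years
MAI = 4.38 m^3/ha/year

4.38


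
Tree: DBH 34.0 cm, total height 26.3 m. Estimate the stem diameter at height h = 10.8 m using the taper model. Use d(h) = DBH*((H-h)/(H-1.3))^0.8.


Taper: d(h) = DBH * ((H - h) / (H - 1.3))^0.8
Numerator = H - h = 26.3 - 10.8 = 15.5 m
Denominator = H - 1.3 = 26.3 - 1.3 = 25.0 m
Ratio = 15.5 / 25.0 = 0.62
d = 34.0 * 0.62^0.8 = 23.2 cm

23.2


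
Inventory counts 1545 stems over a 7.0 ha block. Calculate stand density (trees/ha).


Formula: Stand Density = N_trees / Area_ha
Density = 1545 trees / 7.0 ha
Density = 221 trees/ha

221


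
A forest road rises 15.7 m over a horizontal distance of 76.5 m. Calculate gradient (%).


Formula: Gradient = rise / run * 100
Gradient = 15.7 / 76.5 * 100 = 20.5%

20.5


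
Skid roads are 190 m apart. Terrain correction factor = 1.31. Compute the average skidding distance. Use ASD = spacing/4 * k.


Formula: ASD = (spacing / 4) * correction
Uncorrected distance = spacing / 4 = 190 / 4 = 47.5 m
ASD = 47.5 * 1.31 = 62 m

62


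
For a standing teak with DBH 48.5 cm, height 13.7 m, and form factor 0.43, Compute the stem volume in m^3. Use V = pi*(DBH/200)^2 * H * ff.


Formula: V = pi * (DBH/200)^2 * H * ff
Radius = DBH/200 = 48.5/200 = 0.2425 m
Radius^2 = 0.2425^2 = 0.05880625 m^2
V = pi * 0.05880625 * 13.7 * 0.43
V = 1.088 m^3

1.088


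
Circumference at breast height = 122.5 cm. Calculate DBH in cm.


Formula: DBH = C / pi
DBH = 122.5 / pi
pi = 3.14159...
DBH = 39.0 cm

39.0


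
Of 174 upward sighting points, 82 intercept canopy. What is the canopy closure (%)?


Formula: Canopy closure = covered points / total points * 100
Closure = 82 / 174 * 100
Closure = 0.4713 * 100 = 47.1%

47.1


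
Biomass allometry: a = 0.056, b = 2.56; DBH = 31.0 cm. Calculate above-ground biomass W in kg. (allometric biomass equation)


Formula: W = a * DBH^b  (allometric power law)
DBH^b = 31.0^2.56 = 6574.8513
W = 0.056 * 6574.8513 = 368.2 kg

368.2


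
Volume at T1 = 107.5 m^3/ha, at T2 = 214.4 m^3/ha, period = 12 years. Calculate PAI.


Formula: PAI = (V_T2 - V_T1) / (T2 - T1)
Volume increment = 214.4 - 107.5 = 106.9 m^3/ha
PAI = 106.9 / 12 = 8.91 m^3/ha/year

8.91


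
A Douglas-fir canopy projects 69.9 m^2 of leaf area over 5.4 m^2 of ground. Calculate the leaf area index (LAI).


Formula: LAI = total leaf area / ground area  (dimensionless)
LAI = 69.9 m^2 / 5.4 m^2
LAI = 12.94

12.94


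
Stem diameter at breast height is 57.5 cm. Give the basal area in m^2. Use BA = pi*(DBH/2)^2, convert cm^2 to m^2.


Formula: BA = pi * (DBH/2)^2 / 10000  (cm^2 to m^2)
Radius = DBH/2 = 57.5/2 = 28.75 cm
BA = pi * 28.75^2 / 10000
   = 2596.7227 cm^2 / 10000
   = 0.2597 m^2

0.2597


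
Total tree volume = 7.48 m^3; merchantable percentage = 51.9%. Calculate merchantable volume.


Formula: MV = V_total * (merchantable_pct / 100)
Merchantable fraction = 51.9% / 100 = 0.519
MV = 7.48 m^3 * 0.519 = 3.882 m^3

3.882


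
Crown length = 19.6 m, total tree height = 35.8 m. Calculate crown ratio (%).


Formula: Crown Ratio = (Crown Length / Total Height) * 100
CR = (19.6 m / 35.8 m) * 100
CR = 0.5475 * 100 = 54.7%

54.7


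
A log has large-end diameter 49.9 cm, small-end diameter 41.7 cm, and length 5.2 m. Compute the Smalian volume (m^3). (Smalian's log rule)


Smalian: V = (A1 + A2)/2 * L,  A = pi*(D/200)^2
A1 = pi*(49.9/200)^2 = 0.195565 m^2
A2 = pi*(41.7/200)^2 = 0.136572 m^2
V = (0.195565+0.136572)/2*5.2 = 0.8636 m^3

0.8636


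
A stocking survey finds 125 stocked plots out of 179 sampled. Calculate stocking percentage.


Formula: Stocking % = stocked plots / total plots * 100
Stocking = 125 / 179 * 100
Stocking = 0.6983 * 100 = 69.8%

69.8


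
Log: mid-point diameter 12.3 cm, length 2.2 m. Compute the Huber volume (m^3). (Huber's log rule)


Huber: V = Am * L,  Am = pi*(Dm/200)^2
Am = pi*(12.3/200)^2 = 0.011882 m^2
V = 0.011882*2.2 = 0.0261 m^3

0.0261


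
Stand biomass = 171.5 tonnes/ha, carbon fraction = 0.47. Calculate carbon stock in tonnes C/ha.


Formula: Carbon Stock = Biomass * Carbon Fraction
C = 171.5 t/ha * 0.47
C = 80.6 t C/ha

80.6


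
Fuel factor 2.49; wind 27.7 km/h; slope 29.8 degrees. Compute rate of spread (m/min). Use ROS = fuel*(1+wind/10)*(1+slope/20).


Formula: ROS = fuel * (1 + wind/10) * (1 + slope/20)
Wind factor = 1 + 27.7/10 = 3.77
Slope factor = 1 + 29.8/20 = 2.49
ROS = 2.49 * 3.77 * 2.49 = 23.37 m/min

23.37


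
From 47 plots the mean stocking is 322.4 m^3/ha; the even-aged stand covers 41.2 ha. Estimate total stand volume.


Formula: Total Volume = Mean Volume per ha * Total Area
Total Volume = 322.4 m^3/ha * 41.2 ha
Total Volume = 13283 m^3

13283


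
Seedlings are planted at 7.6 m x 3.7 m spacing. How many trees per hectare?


Formula: TPH = 10000 m^2/ha / (spacing_x * spacing_y)
Area per tree = 7.6 m * 3.7 m = 28.12 m^2
TPH = 10000 / 28.12 = 356 trees/ha

356


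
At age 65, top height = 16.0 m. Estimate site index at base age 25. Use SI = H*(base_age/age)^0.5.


Formula: SI = H_dom * (base_age / age)^0.5
Age ratio = 25 / 65 = 0.38462
sqrt(age_ratio) = 0.62017
SI = 16.0 * 0.62017 = 9.9 m

9.9


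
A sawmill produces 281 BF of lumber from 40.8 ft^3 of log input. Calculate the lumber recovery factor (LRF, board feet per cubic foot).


Formula: LRF = Lumber Output (BF) / Log Input (ft^3)
LRF = 281 BF / 40.8 ft^3
LRF = 6.89 BF/ft^3

6.89


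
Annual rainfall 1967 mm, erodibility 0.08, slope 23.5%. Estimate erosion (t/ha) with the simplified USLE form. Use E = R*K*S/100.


Formula: E = R * K * S / 100  (simplified USLE)
R * K = 1967 * 0.08 = 157.36
E = 157.36 * 23.5 / 100 = 36.98 t/ha

36.98


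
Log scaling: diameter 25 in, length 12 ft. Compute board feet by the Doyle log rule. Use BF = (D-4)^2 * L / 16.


Doyle: BF = (D - 4)^2 * L / 16
Adjusted diameter = 25 - 4 = 21 in
(D-4)^2 = 21^2 = 441
BF = 441 * 12 / 16 = 331 BF

331


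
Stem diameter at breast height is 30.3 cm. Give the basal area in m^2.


Formula: BA = pi * (DBH/2)^2 / 10000  (cm^2 to m^2)
Radius = DBH/2 = 30.3/2 = 15.15 cm
BA = pi * 15.15^2 / 10000
   = 721.0662 cm^2 / 10000
   = 0.0721 m^2

0.0721


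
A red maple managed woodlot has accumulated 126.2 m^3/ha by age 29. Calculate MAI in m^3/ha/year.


Formula: MAI = Total Volume / Stand Age
MAI = 126.2 m^3/ha / 29 years
MAI = 4.35 m^3/ha/year

4.35


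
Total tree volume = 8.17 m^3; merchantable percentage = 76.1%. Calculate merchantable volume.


Formula: MV = V_total * (merchantable_pct / 100)
Merchantable fraction = 76.1% / 100 = 0.761
MV = 8.17 m^3 * 0.761 = 6.217 m^3

6.217


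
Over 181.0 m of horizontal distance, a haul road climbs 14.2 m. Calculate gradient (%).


Formula: Gradient = rise / run * 100
Gradient = 14.2 / 181.0 * 100 = 7.8%

7.8


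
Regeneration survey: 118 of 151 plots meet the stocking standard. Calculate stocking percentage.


Formula: Stocking % = stocked plots / total plots * 100
Stocking = 118 / 151 * 100
Stocking = 0.7815 * 100 = 78.1%

78.1


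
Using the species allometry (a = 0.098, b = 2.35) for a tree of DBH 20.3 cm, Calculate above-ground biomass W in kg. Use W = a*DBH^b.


Formula: W = a * DBH^b  (allometric power law)
DBH^b = 20.3^2.35 = 1181.9951
W = 0.098 * 1181.9951 = 115.8 kg

115.8


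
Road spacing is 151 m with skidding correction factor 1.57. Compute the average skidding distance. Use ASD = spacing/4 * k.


Formula: ASD = (spacing / 4) * correction
Uncorrected distance = spacing / 4 = 151 / 4 = 37.75 m
ASD = 37.75 * 1.57 = 59 m

59


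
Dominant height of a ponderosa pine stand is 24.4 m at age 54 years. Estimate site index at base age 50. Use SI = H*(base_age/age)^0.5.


Formula: SI = H_dom * (base_age / age)^0.5
Age ratio = 50 / 54 = 0.92593
sqrt(age_ratio) = 0.96225
SI = 24.4 * 0.96225 = 23.5 m

23.5


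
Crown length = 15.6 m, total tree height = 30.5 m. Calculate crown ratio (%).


Formula: Crown Ratio = (Crown Length / Total Height) * 100
CR = (15.6 m / 30.5 m) * 100
CR = 0.5115 * 100 = 51.1%

51.1


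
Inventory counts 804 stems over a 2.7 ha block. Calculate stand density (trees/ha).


Formula: Stand Density = N_trees / Area_ha
Density = 804 trees / 2.7 ha
Density = 298 trees/ha

298


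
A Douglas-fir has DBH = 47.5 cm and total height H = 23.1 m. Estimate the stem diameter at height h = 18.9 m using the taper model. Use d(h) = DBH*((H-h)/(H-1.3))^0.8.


Taper: d(h) = DBH * ((H - h) / (H - 1.3))^0.8
Numerator = H - h = 23.1 - 18.9 = 4.2 m
Denominator = H - 1.3 = 23.1 - 1.3 = 21.8 m
Ratio = 4.2 / 21.8 = 0.19266
d = 47.5 * 0.19266^0.8 = 12.7 cm

12.7


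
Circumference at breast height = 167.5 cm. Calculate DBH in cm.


Formula: DBH = C / pi
DBH = 167.5 / pi
pi = 3.14159...
DBH = 53.3 cm

53.3


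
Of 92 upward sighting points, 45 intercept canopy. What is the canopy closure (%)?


Formula: Canopy closure = covered points / total points * 100
Closure = 45 / 92 * 100
Closure = 0.4891 * 100 = 48.9%

48.9


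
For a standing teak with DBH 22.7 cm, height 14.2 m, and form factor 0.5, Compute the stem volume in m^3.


Formula: V = pi * (DBH/200)^2 * H * ff
Radius = DBH/200 = 22.7/200 = 0.1135 m
Radius^2 = 0.1135^2 = 0.01288225 m^2
V = pi * 0.01288225 * 14.2 * 0.5
V = 0.287 m^3

0.287


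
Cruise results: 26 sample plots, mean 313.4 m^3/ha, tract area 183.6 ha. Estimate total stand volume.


Formula: Total Volume = Mean Volume per ha * Total Area
Total Volume = 313.4 m^3/ha * 183.6 ha
Total Volume = 57540 m^3

57540


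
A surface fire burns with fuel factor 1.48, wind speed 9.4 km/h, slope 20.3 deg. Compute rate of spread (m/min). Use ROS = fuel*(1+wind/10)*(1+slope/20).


Formula: ROS = fuel * (1 + wind/10) * (1 + slope/20)
Wind factor = 1 + 9.4/10 = 1.94
Slope factor = 1 + 20.3/20 = 2.015
ROS = 1.48 * 1.94 * 2.015 = 5.79 m/min

5.79


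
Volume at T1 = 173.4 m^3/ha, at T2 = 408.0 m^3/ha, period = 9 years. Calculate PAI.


Formula: PAI = (V_T2 - V_T1) / (T2 - T1)
Volume increment = 408.0 - 173.4 = 234.6 m^3/ha
PAI = 234.6 / 9 = 26.07 m^3/ha/year

26.07


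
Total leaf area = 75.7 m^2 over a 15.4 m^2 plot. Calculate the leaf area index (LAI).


Formula: LAI = total leaf area / ground area  (dimensionless)
LAI = 75.7 m^2 / 15.4 m^2
LAI = 4.92

4.92


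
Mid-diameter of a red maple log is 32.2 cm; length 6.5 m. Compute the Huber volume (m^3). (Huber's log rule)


Huber: V = Am * L,  Am = pi*(Dm/200)^2
Am = pi*(32.2/200)^2 = 0.081433 m^2
V = 0.081433*6.5 = 0.5293 m^3

0.5293


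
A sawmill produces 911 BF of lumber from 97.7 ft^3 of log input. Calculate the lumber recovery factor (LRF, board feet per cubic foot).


Formula: LRF = Lumber Output (BF) / Log Input (ft^3)
LRF = 911 BF / 97.7 ft^3
LRF = 9.32 BF/ft^3

9.32


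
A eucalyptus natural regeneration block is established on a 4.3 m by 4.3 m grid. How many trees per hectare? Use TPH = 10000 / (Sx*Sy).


Formula: TPH = 10000 m^2/ha / (spacing_x * spacing_y)
Area per tree = 4.3 m * 4.3 m = 18.49 m^2
TPH = 10000 / 18.49 = 541 trees/ha

541


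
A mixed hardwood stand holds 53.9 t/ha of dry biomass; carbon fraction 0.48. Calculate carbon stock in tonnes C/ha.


Formula: Carbon Stock = Biomass * Carbon Fraction
C = 53.9 t/ha * 0.48
C = 25.9 t C/ha

25.9


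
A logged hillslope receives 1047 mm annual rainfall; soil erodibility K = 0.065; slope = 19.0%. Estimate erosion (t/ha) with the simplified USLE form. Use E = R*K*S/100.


Formula: E = R * K * S / 100  (simplified USLE)
R * K = 1047 * 0.065 = 68.055
E = 68.055 * 19.0 / 100 = 12.93 t/ha

12.93


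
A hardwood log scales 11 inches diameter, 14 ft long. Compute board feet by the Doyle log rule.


Doyle: BF = (D - 4)^2 * L / 16
Adjusted diameter = 11 - 4 = 7 in
(D-4)^2 = 7^2 = 49
BF = 49 * 14 / 16 = 43 BF

43


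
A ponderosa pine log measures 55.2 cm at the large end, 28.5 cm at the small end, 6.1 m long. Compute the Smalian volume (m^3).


Smalian: V = (A1 + A2)/2 * L,  A = pi*(D/200)^2
A1 = pi*(55.2/200)^2 = 0.239314 m^2
A2 = pi*(28.5/200)^2 = 0.063794 m^2
V = (0.239314+0.063794)/2*6.1 = 0.9245 m^3

0.9245


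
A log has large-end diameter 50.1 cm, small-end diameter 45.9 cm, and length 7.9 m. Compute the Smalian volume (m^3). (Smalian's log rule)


Smalian: V = (A1 + A2)/2 * L,  A = pi*(D/200)^2
A1 = pi*(50.1/200)^2 = 0.197136 m^2
A2 = pi*(45.9/200)^2 = 0.165468 m^2
V = (0.197136+0.165468)/2*7.9 = 1.4323 m^3

1.4323


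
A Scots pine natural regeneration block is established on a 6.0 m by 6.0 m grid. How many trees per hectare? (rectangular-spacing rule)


Formula: TPH = 10000 m^2/ha / (spacing_x * spacing_y)
Area per tree = 6.0 m * 6.0 m = 36.0 m^2
TPH = 10000 / 36.0 = 278 trees/ha

278


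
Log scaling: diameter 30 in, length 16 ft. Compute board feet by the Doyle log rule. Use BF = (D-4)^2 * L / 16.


Doyle: BF = (D - 4)^2 * L / 16
Adjusted diameter = 30 - 4 = 26 in
(D-4)^2 = 26^2 = 676
BF = 676 * 16 / 16 = 676 BF

676


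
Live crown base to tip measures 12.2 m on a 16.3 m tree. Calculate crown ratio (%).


Formula: Crown Ratio = (Crown Length / Total Height) * 100
CR = (12.2 m / 16.3 m) * 100
CR = 0.7485 * 100 = 74.8%

74.8


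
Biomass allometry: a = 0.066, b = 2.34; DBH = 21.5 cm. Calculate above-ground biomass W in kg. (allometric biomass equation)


Formula: W = a * DBH^b  (allometric power law)
DBH^b = 21.5^2.34 = 1311.9159
W = 0.066 * 1311.9159 = 86.6 kg

86.6


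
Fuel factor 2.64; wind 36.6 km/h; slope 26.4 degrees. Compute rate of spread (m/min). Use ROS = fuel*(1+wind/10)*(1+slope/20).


Formula: ROS = fuel * (1 + wind/10) * (1 + slope/20)
Wind factor = 1 + 36.6/10 = 4.66
Slope factor = 1 + 26.4/20 = 2.32
ROS = 2.64 * 4.66 * 2.32 = 28.54 m/min

28.54


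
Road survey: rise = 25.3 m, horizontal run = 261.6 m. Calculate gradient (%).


Formula: Gradient = rise / run * 100
Gradient = 25.3 / 261.6 * 100 = 9.7%

9.7


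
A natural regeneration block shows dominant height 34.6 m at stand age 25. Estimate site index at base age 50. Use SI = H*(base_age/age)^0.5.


Formula: SI = H_dom * (base_age / age)^0.5
Age ratio = 50 / 25 = 2.0
sqrt(age_ratio) = 1.41421
SI = 34.6 * 1.41421 = 48.9 m

48.9


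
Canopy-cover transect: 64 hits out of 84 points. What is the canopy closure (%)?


Formula: Canopy closure = covered points / total points * 100
Closure = 64 / 84 * 100
Closure = 0.7619 * 100 = 76.2%

76.2


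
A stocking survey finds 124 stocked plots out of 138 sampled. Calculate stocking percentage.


Formula: Stocking % = stocked plots / total plots * 100
Stocking = 124 / 138 * 100
Stocking = 0.8986 * 100 = 89.9%

89.9


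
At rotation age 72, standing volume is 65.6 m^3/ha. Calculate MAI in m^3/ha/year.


Formula: MAI = Total Volume / Stand Age
MAI = 65.6 m^3/ha / 72 years
MAI = 0.91 m^3/ha/year

0.91


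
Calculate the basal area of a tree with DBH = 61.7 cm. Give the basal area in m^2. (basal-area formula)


Formula: BA = pi * (DBH/2)^2 / 10000  (cm^2 to m^2)
Radius = DBH/2 = 61.7/2 = 30.85 cm
BA = pi * 30.85^2 / 10000
   = 2989.9244 cm^2 / 10000
   = 0.299 m^2

0.299


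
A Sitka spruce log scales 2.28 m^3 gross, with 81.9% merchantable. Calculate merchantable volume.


Formula: MV = V_total * (merchantable_pct / 100)
Merchantable fraction = 81.9% / 100 = 0.819
MV = 2.28 m^3 * 0.819 = 1.867 m^3

1.867


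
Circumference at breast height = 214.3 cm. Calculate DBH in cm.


Formula: DBH = C / pi
DBH = 214.3 / pi
pi = 3.14159...
DBH = 68.2 cm

68.2


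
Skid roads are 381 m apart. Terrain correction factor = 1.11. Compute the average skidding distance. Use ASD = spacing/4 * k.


Formula: ASD = (spacing / 4) * correction
Uncorrected distance = spacing / 4 = 381 / 4 = 95.25 m
ASD = 95.25 * 1.11 = 106 m

106


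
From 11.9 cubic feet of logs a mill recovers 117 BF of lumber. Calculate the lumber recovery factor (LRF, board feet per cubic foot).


Formula: LRF = Lumber Output (BF) / Log Input (ft^3)
LRF = 117 BF / 11.9 ft^3
LRF = 9.83 BF/ft^3

9.83


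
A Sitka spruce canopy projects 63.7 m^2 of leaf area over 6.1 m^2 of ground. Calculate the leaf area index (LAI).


Formula: LAI = total leaf area / ground area  (dimensionless)
LAI = 63.7 m^2 / 6.1 m^2
LAI = 10.44

10.44


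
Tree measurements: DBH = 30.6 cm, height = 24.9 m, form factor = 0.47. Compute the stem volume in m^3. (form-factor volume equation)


Formula: V = pi * (DBH/200)^2 * H * ff
Radius = DBH/200 = 30.6/200 = 0.153 m
Radius^2 = 0.153^2 = 0.023409 m^2
V = pi * 0.023409 * 24.9 * 0.47
V = 0.861 m^3

0.861


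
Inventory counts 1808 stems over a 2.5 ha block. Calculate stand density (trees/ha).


Formula: Stand Density = N_trees / Area_ha
Density = 1808 trees / 2.5 ha
Density = 723 trees/ha

723


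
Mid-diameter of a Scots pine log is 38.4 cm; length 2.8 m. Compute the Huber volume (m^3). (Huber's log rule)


Huber: V = Am * L,  Am = pi*(Dm/200)^2
Am = pi*(38.4/200)^2 = 0.115812 m^2
V = 0.115812*2.8 = 0.3243 m^3

0.3243


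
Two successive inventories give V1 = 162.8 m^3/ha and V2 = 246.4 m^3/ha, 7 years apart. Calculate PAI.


Formula: PAI = (V_T2 - V_T1) / (T2 - T1)
Volume increment = 246.4 - 162.8 = 83.6 m^3/ha
PAI = 83.6 / 7 = 11.94 m^3/ha/year

11.94


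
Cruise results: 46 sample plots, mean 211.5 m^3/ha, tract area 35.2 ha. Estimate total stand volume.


Formula: Total Volume = Mean Volume per ha * Total Area
Total Volume = 211.5 m^3/ha * 35.2 ha
Total Volume = 7445 m^3

7445


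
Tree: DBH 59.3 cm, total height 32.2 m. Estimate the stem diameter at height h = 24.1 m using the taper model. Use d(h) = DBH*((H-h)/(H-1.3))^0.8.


Taper: d(h) = DBH * ((H - h) / (H - 1.3))^0.8
Numerator = H - h = 32.2 - 24.1 = 8.1 m
Denominator = H - 1.3 = 32.2 - 1.3 = 30.9 m
Ratio = 8.1 / 30.9 = 0.26214
d = 59.3 * 0.26214^0.8 = 20.3 cm

20.3


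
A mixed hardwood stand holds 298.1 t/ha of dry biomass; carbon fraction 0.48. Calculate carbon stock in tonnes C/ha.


Formula: Carbon Stock = Biomass * Carbon Fraction
C = 298.1 t/ha * 0.48
C = 143.1 t C/ha

143.1


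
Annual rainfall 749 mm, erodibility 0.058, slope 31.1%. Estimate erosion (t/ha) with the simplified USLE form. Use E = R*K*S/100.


Formula: E = R * K * S / 100  (simplified USLE)
R * K = 749 * 0.058 = 43.442
E = 43.442 * 31.1 / 100 = 13.51 t/ha

13.51


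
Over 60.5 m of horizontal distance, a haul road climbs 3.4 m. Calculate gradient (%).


Formula: Gradient = rise / run * 100
Gradient = 3.4 / 60.5 * 100 = 5.6%

5.6


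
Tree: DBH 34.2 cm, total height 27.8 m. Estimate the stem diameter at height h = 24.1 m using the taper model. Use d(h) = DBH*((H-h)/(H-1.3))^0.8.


Taper: d(h) = DBH * ((H - h) / (H - 1.3))^0.8
Numerator = H - h = 27.8 - 24.1 = 3.7 m
Denominator = H - 1.3 = 27.8 - 1.3 = 26.5 m
Ratio = 3.7 / 26.5 = 0.13962
d = 34.2 * 0.13962^0.8 = 7.1 cm

7.1


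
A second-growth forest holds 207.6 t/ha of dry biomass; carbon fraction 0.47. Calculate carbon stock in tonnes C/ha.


Formula: Carbon Stock = Biomass * Carbon Fraction
C = 207.6 t/ha * 0.47
C = 97.6 t C/ha

97.6


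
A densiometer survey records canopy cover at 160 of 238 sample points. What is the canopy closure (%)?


Formula: Canopy closure = covered points / total points * 100
Closure = 160 / 238 * 100
Closure = 0.6723 * 100 = 67.2%

67.2


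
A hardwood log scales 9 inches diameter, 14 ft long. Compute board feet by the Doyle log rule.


Doyle: BF = (D - 4)^2 * L / 16
Adjusted diameter = 9 - 4 = 5 in
(D-4)^2 = 5^2 = 25
BF = 25 * 14 / 16 = 22 BF

22


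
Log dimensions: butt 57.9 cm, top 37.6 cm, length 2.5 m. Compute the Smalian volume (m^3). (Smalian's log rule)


Smalian: V = (A1 + A2)/2 * L,  A = pi*(D/200)^2
A1 = pi*(57.9/200)^2 = 0.263298 m^2
A2 = pi*(37.6/200)^2 = 0.111036 m^2
V = (0.263298+0.111036)/2*2.5 = 0.4679 m^3

0.4679


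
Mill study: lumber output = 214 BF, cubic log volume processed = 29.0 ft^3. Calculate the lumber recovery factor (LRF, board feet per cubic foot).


Formula: LRF = Lumber Output (BF) / Log Input (ft^3)
LRF = 214 BF / 29.0 ft^3
LRF = 7.38 BF/ft^3

7.38


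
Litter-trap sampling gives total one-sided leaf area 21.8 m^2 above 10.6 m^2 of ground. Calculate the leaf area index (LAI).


Formula: LAI = total leaf area / ground area  (dimensionless)
LAI = 21.8 m^2 / 10.6 m^2
LAI = 2.06

2.06


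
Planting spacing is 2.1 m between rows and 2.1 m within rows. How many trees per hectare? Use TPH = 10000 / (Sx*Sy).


Formula: TPH = 10000 m^2/ha / (spacing_x * spacing_y)
Area per tree = 2.1 m * 2.1 m = 4.41 m^2
TPH = 10000 / 4.41 = 2268 trees/ha

2268


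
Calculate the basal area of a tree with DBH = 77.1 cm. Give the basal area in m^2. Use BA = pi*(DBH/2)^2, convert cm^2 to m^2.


Formula: BA = pi * (DBH/2)^2 / 10000  (cm^2 to m^2)
Radius = DBH/2 = 77.1/2 = 38.55 cm
BA = pi * 38.55^2 / 10000
   = 4668.7287 cm^2 / 10000
   = 0.4669 m^2

0.4669


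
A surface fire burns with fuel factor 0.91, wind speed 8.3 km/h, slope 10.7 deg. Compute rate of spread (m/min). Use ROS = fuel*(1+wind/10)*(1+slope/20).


Formula: ROS = fuel * (1 + wind/10) * (1 + slope/20)
Wind factor = 1 + 8.3/10 = 1.83
Slope factor = 1 + 10.7/20 = 1.535
ROS = 0.91 * 1.83 * 1.535 = 2.56 m/min

2.56


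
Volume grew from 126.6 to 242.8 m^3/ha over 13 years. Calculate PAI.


Formula: PAI = (V_T2 - V_T1) / (T2 - T1)
Volume increment = 242.8 - 126.6 = 116.2 m^3/ha
PAI = 116.2 / 13 = 8.94 m^3/ha/year

8.94


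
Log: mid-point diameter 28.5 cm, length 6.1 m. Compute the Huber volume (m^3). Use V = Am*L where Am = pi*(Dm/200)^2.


Huber: V = Am * L,  Am = pi*(Dm/200)^2
Am = pi*(28.5/200)^2 = 0.063794 m^2
V = 0.063794*6.1 = 0.3891 m^3

0.3891


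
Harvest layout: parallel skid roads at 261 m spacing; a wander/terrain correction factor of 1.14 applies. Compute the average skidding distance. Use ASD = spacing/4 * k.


Formula: ASD = (spacing / 4) * correction
Uncorrected distance = spacing / 4 = 261 / 4 = 65.25 m
ASD = 65.25 * 1.14 = 74 m

74


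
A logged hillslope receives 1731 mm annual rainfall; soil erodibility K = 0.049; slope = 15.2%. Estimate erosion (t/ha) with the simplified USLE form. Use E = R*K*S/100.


Formula: E = R * K * S / 100  (simplified USLE)
R * K = 1731 * 0.049 = 84.819
E = 84.819 * 15.2 / 100 = 12.89 t/ha

12.89


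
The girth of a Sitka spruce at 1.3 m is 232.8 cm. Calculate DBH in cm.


Formula: DBH = C / pi
DBH = 232.8 / pi
pi = 3.14159...
DBH = 74.1 cm

74.1


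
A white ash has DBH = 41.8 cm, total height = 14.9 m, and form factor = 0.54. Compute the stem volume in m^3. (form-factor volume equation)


Formula: V = pi * (DBH/200)^2 * H * ff
Radius = DBH/200 = 41.8/200 = 0.209 m
Radius^2 = 0.209^2 = 0.043681 m^2
V = pi * 0.043681 * 14.9 * 0.54
V = 1.104 m^3

1.104


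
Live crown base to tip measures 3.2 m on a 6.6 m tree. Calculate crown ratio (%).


Formula: Crown Ratio = (Crown Length / Total Height) * 100
CR = (3.2 m / 6.6 m) * 100
CR = 0.4848 * 100 = 48.5%

48.5


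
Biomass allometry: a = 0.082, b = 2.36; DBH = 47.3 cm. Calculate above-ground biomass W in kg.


Formula: W = a * DBH^b  (allometric power law)
DBH^b = 47.3^2.36 = 8967.5187
W = 0.082 * 8967.5187 = 735.3 kg

735.3


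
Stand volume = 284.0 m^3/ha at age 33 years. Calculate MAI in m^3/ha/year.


Formula: MAI = Total Volume / Stand Age
MAI = 284.0 m^3/ha / 33 years
MAI = 8.61 m^3/ha/year

8.61


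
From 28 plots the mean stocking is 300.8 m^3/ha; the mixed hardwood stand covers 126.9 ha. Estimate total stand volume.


Formula: Total Volume = Mean Volume per ha * Total Area
Total Volume = 300.8 m^3/ha * 126.9 ha
Total Volume = 38172 m^3

38172


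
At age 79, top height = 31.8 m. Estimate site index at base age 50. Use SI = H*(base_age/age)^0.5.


Formula: SI = H_dom * (base_age / age)^0.5
Age ratio = 50 / 79 = 0.63291
sqrt(age_ratio) = 0.79556
SI = 31.8 * 0.79556 = 25.3 m

25.3


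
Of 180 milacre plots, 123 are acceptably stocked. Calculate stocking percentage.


Formula: Stocking % = stocked plots / total plots * 100
Stocking = 123 / 180 * 100
Stocking = 0.6833 * 100 = 68.3%

68.3


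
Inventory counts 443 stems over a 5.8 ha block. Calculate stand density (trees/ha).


Formula: Stand Density = N_trees / Area_ha
Density = 443 trees / 5.8 ha
Density = 76 trees/ha

76


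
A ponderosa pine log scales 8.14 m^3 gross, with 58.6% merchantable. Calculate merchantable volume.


Formula: MV = V_total * (merchantable_pct / 100)
Merchantable fraction = 58.6% / 100 = 0.586
MV = 8.14 m^3 * 0.586 = 4.77 m^3

4.77


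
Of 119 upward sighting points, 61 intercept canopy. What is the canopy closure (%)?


Formula: Canopy closure = covered points / total points * 100
Closure = 61 / 119 * 100
Closure = 0.5126 * 100 = 51.3%

51.3


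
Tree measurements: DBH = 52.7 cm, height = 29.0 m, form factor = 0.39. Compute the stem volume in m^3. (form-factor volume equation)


Formula: V = pi * (DBH/200)^2 * H * ff
Radius = DBH/200 = 52.7/200 = 0.2635 m
Radius^2 = 0.2635^2 = 0.06943225 m^2
V = pi * 0.06943225 * 29.0 * 0.39
V = 2.467 m^3

2.467


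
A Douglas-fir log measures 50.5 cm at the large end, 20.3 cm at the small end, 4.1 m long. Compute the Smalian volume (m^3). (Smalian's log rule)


Smalian: V = (A1 + A2)/2 * L,  A = pi*(D/200)^2
A1 = pi*(50.5/200)^2 = 0.200296 m^2
A2 = pi*(20.3/200)^2 = 0.032365 m^2
V = (0.200296+0.032365)/2*4.1 = 0.477 m^3

0.477


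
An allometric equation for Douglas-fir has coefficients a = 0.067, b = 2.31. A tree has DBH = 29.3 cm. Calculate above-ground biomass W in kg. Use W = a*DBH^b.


Formula: W = a * DBH^b  (allometric power law)
DBH^b = 29.3^2.31 = 2446.0437
W = 0.067 * 2446.0437 = 163.9 kg

163.9


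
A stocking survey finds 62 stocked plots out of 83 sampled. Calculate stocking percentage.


Formula: Stocking % = stocked plots / total plots * 100
Stocking = 62 / 83 * 100
Stocking = 0.747 * 100 = 74.7%

74.7


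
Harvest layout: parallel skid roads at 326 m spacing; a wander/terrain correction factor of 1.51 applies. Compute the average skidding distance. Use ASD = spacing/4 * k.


Formula: ASD = (spacing / 4) * correction
Uncorrected distance = spacing / 4 = 326 / 4 = 81.5 m
ASD = 81.5 * 1.51 = 123 m

123


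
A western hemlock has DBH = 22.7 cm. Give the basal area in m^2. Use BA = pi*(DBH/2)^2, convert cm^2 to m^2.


Formula: BA = pi * (DBH/2)^2 / 10000  (cm^2 to m^2)
Radius = DBH/2 = 22.7/2 = 11.35 cm
BA = pi * 11.35^2 / 10000
   = 404.7078 cm^2 / 10000
   = 0.0405 m^2

0.0405


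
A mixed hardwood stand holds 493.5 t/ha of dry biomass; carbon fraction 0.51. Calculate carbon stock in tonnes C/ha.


Formula: Carbon Stock = Biomass * Carbon Fraction
C = 493.5 t/ha * 0.51
C = 251.7 t C/ha

251.7


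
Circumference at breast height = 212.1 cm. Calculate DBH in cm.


Formula: DBH = C / pi
DBH = 212.1 / pi
pi = 3.14159...
DBH = 67.5 cm

67.5


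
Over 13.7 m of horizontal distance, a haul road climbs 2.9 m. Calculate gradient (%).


Formula: Gradient = rise / run * 100
Gradient = 2.9 / 13.7 * 100 = 21.2%

21.2


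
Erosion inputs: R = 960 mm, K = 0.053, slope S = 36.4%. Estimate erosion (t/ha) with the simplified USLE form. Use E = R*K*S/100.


Formula: E = R * K * S / 100  (simplified USLE)
R * K = 960 * 0.053 = 50.88
E = 50.88 * 36.4 / 100 = 18.52 t/ha

18.52


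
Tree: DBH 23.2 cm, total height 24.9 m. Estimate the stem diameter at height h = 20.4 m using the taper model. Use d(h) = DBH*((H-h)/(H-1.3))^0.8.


Taper: d(h) = DBH * ((H - h) / (H - 1.3))^0.8
Numerator = H - h = 24.9 - 20.4 = 4.5 m
Denominator = H - 1.3 = 24.9 - 1.3 = 23.6 m
Ratio = 4.5 / 23.6 = 0.19068
d = 23.2 * 0.19068^0.8 = 6.2 cm

6.2


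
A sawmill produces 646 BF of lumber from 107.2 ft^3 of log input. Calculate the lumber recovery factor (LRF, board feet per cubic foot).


Formula: LRF = Lumber Output (BF) / Log Input (ft^3)
LRF = 646 BF / 107.2 ft^3
LRF = 6.03 BF/ft^3

6.03


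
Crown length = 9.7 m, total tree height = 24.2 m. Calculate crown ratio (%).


Formula: Crown Ratio = (Crown Length / Total Height) * 100
CR = (9.7 m / 24.2 m) * 100
CR = 0.4008 * 100 = 40.1%

40.1


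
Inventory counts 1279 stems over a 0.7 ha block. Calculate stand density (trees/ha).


Formula: Stand Density = N_trees / Area_ha
Density = 1279 trees / 0.7 ha
Density = 1827 trees/ha

1827


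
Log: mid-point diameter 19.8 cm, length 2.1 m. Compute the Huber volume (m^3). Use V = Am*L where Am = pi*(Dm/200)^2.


Huber: V = Am * L,  Am = pi*(Dm/200)^2
Am = pi*(19.8/200)^2 = 0.030791 m^2
V = 0.030791*2.1 = 0.0647 m^3

0.0647


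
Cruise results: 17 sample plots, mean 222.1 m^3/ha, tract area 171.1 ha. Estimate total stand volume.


Formula: Total Volume = Mean Volume per ha * Total Area
Total Volume = 222.1 m^3/ha * 171.1 ha
Total Volume = 38001 m^3

38001


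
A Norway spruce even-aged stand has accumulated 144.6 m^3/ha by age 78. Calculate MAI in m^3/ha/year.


Formula: MAI = Total Volume / Stand Age
MAI = 144.6 m^3/ha / 78 years
MAI = 1.85 m^3/ha/year

1.85


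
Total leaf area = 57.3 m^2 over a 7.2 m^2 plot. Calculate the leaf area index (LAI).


Formula: LAI = total leaf area / ground area  (dimensionless)
LAI = 57.3 m^2 / 7.2 m^2
LAI = 7.96

7.96


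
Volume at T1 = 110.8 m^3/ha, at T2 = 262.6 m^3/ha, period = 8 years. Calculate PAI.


Formula: PAI = (V_T2 - V_T1) / (T2 - T1)
Volume increment = 262.6 - 110.8 = 151.8 m^3/ha
PAI = 151.8 / 8 = 18.98 m^3/ha/year

18.98


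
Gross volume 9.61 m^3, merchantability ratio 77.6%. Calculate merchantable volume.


Formula: MV = V_total * (merchantable_pct / 100)
Merchantable fraction = 77.6% / 100 = 0.776
MV = 9.61 m^3 * 0.776 = 7.457 m^3

7.457


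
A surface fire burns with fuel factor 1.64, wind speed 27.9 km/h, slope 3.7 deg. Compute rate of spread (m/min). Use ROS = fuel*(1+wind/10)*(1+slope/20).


Formula: ROS = fuel * (1 + wind/10) * (1 + slope/20)
Wind factor = 1 + 27.9/10 = 3.79
Slope factor = 1 + 3.7/20 = 1.185
ROS = 1.64 * 3.79 * 1.185 = 7.37 m/min

7.37


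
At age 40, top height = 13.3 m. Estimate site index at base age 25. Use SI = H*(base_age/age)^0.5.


Formula: SI = H_dom * (base_age / age)^0.5
Age ratio = 25 / 40 = 0.625
sqrt(age_ratio) = 0.79057
SI = 13.3 * 0.79057 = 10.5 m

10.5


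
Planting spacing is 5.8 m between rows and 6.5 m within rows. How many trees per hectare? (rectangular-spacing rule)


Formula: TPH = 10000 m^2/ha / (spacing_x * spacing_y)
Area per tree = 5.8 m * 6.5 m = 37.7 m^2
TPH = 10000 / 37.7 = 265 trees/ha

265


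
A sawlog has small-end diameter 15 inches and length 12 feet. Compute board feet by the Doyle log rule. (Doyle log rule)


Doyle: BF = (D - 4)^2 * L / 16
Adjusted diameter = 15 - 4 = 11 in
(D-4)^2 = 11^2 = 121
BF = 121 * 12 / 16 = 91 BF

91


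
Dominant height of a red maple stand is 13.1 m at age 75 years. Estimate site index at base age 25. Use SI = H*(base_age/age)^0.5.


Formula: SI = H_dom * (base_age / age)^0.5
Age ratio = 25 / 75 = 0.33333
sqrt(age_ratio) = 0.57735
SI = 13.1 * 0.57735 = 7.6 m

7.6


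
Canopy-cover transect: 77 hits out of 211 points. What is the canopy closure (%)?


Formula: Canopy closure = covered points / total points * 100
Closure = 77 / 211 * 100
Closure = 0.3649 * 100 = 36.5%

36.5


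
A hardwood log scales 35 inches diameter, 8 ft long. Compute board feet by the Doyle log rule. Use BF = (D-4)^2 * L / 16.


Doyle: BF = (D - 4)^2 * L / 16
Adjusted diameter = 35 - 4 = 31 in
(D-4)^2 = 31^2 = 961
BF = 961 * 8 / 16 = 481 BF

481


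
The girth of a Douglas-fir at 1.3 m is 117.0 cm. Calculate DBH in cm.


Formula: DBH = C / pi
DBH = 117.0 / pi
pi = 3.14159...
DBH = 37.2 cm

37.2


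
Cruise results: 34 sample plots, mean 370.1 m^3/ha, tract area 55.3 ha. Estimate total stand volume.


Formula: Total Volume = Mean Volume per ha * Total Area
Total Volume = 370.1 m^3/ha * 55.3 ha
Total Volume = 20467 m^3

20467


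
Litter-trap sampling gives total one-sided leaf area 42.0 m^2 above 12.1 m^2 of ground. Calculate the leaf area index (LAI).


Formula: LAI = total leaf area / ground area  (dimensionless)
LAI = 42.0 m^2 / 12.1 m^2
LAI = 3.47

3.47


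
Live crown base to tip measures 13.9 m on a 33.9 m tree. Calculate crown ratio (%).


Formula: Crown Ratio = (Crown Length / Total Height) * 100
CR = (13.9 m / 33.9 m) * 100
CR = 0.41 * 100 = 41.0%

41.0


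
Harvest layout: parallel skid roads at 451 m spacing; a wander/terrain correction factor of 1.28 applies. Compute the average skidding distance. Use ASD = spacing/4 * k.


Formula: ASD = (spacing / 4) * correction
Uncorrected distance = spacing / 4 = 451 / 4 = 112.75 m
ASD = 112.75 * 1.28 = 144 m

144


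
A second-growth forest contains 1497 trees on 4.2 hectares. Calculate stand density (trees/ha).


Formula: Stand Density = N_trees / Area_ha
Density = 1497 trees / 4.2 ha
Density = 356 trees/ha

356


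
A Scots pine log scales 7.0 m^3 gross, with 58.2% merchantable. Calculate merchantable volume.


Formula: MV = V_total * (merchantable_pct / 100)
Merchantable fraction = 58.2% / 100 = 0.582
MV = 7.0 m^3 * 0.582 = 4.074 m^3

4.074


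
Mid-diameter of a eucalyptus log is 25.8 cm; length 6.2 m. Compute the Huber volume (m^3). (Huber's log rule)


Huber: V = Am * L,  Am = pi*(Dm/200)^2
Am = pi*(25.8/200)^2 = 0.052279 m^2
V = 0.052279*6.2 = 0.3241 m^3

0.3241
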